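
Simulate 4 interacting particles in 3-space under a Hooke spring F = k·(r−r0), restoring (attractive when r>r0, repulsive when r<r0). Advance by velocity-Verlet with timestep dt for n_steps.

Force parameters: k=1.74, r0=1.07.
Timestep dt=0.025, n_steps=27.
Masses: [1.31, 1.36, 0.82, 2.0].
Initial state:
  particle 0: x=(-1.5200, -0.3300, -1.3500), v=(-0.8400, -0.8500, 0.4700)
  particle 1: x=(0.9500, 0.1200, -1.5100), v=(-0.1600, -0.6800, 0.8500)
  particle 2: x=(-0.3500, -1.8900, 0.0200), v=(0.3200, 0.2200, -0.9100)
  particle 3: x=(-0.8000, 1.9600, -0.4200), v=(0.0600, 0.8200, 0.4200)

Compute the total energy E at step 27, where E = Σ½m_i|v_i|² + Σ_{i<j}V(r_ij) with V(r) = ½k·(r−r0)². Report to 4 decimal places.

20.6326

step 0: x0=(-1.5200, -0.3300, -1.3500) x1=(0.9500, 0.1200, -1.5100) x2=(-0.3500, -1.8900, 0.0200) x3=(-0.8000, 1.9600, -0.4200)
step 1: x0=(-1.5400, -0.3509, -1.3377) x1=(0.9447, 0.1028, -1.4881) x2=(-0.3421, -1.8812, -0.0041) x3=(-0.7982, 1.9791, -0.4097)
step 2: x0=(-1.5578, -0.3712, -1.3245) x1=(0.9367, 0.0854, -1.4648) x2=(-0.3345, -1.8660, -0.0308) x3=(-0.7959, 1.9952, -0.4000)
step 3: x0=(-1.5736, -0.3908, -1.3103) x1=(0.9261, 0.0678, -1.4402) x2=(-0.3271, -1.8445, -0.0599) x3=(-0.7931, 2.0085, -0.3907)
step 4: x0=(-1.5872, -0.4096, -1.2951) x1=(0.9129, 0.0500, -1.4144) x2=(-0.3201, -1.8167, -0.0913) x3=(-0.7898, 2.0188, -0.3820)
step 5: x0=(-1.5986, -0.4275, -1.2791) x1=(0.8972, 0.0321, -1.3875) x2=(-0.3135, -1.7827, -0.1248) x3=(-0.7860, 2.0261, -0.3738)
step 6: x0=(-1.6079, -0.4446, -1.2621) x1=(0.8789, 0.0141, -1.3594) x2=(-0.3072, -1.7428, -0.1604) x3=(-0.7817, 2.0304, -0.3662)
step 7: x0=(-1.6151, -0.4607, -1.2442) x1=(0.8580, -0.0039, -1.3302) x2=(-0.3014, -1.6972, -0.1977) x3=(-0.7770, 2.0318, -0.3591)
step 8: x0=(-1.6201, -0.4758, -1.2256) x1=(0.8348, -0.0219, -1.3000) x2=(-0.2961, -1.6460, -0.2367) x3=(-0.7718, 2.0302, -0.3525)
step 9: x0=(-1.6230, -0.4899, -1.2061) x1=(0.8091, -0.0397, -1.2688) x2=(-0.2912, -1.5894, -0.2772) x3=(-0.7661, 2.0256, -0.3466)
step 10: x0=(-1.6238, -0.5029, -1.1858) x1=(0.7812, -0.0573, -1.2368) x2=(-0.2869, -1.5278, -0.3189) x3=(-0.7601, 2.0181, -0.3411)
step 11: x0=(-1.6225, -0.5148, -1.1649) x1=(0.7510, -0.0747, -1.2040) x2=(-0.2831, -1.4614, -0.3618) x3=(-0.7536, 2.0078, -0.3363)
step 12: x0=(-1.6193, -0.5255, -1.1432) x1=(0.7186, -0.0918, -1.1704) x2=(-0.2798, -1.3904, -0.4055) x3=(-0.7467, 1.9946, -0.3320)
step 13: x0=(-1.6141, -0.5350, -1.1210) x1=(0.6842, -0.1084, -1.1362) x2=(-0.2772, -1.3152, -0.4500) x3=(-0.7395, 1.9786, -0.3284)
step 14: x0=(-1.6070, -0.5433, -1.0981) x1=(0.6478, -0.1247, -1.1014) x2=(-0.2751, -1.2361, -0.4951) x3=(-0.7320, 1.9598, -0.3252)
step 15: x0=(-1.5981, -0.5503, -1.0746) x1=(0.6096, -0.1403, -1.0660) x2=(-0.2737, -1.1534, -0.5405) x3=(-0.7241, 1.9385, -0.3227)
step 16: x0=(-1.5874, -0.5560, -1.0506) x1=(0.5697, -0.1554, -1.0302) x2=(-0.2729, -1.0673, -0.5861) x3=(-0.7160, 1.9145, -0.3207)
step 17: x0=(-1.5751, -0.5605, -1.0262) x1=(0.5281, -0.1699, -0.9941) x2=(-0.2727, -0.9783, -0.6318) x3=(-0.7075, 1.8880, -0.3193)
step 18: x0=(-1.5612, -0.5636, -1.0013) x1=(0.4851, -0.1836, -0.9576) x2=(-0.2732, -0.8867, -0.6774) x3=(-0.6988, 1.8590, -0.3184)
step 19: x0=(-1.5459, -0.5654, -0.9760) x1=(0.4407, -0.1966, -0.9208) x2=(-0.2745, -0.7926, -0.7228) x3=(-0.6899, 1.8278, -0.3181)
step 20: x0=(-1.5291, -0.5659, -0.9503) x1=(0.3952, -0.2087, -0.8838) x2=(-0.2765, -0.6966, -0.7679) x3=(-0.6808, 1.7943, -0.3182)
step 21: x0=(-1.5110, -0.5652, -0.9242) x1=(0.3487, -0.2200, -0.8466) x2=(-0.2793, -0.5988, -0.8127) x3=(-0.6715, 1.7587, -0.3189)
step 22: x0=(-1.4917, -0.5633, -0.8978) x1=(0.3013, -0.2304, -0.8092) x2=(-0.2831, -0.4994, -0.8570) x3=(-0.6621, 1.7210, -0.3201)
step 23: x0=(-1.4713, -0.5601, -0.8711) x1=(0.2532, -0.2400, -0.7716) x2=(-0.2878, -0.3987, -0.9011) x3=(-0.6526, 1.6814, -0.3218)
step 24: x0=(-1.4499, -0.5558, -0.8441) x1=(0.2046, -0.2488, -0.7338) x2=(-0.2935, -0.2968, -0.9449) x3=(-0.6429, 1.6401, -0.3239)
step 25: x0=(-1.4275, -0.5503, -0.8169) x1=(0.1555, -0.2569, -0.6957) x2=(-0.3002, -0.1937, -0.9885) x3=(-0.6332, 1.5970, -0.3265)
step 26: x0=(-1.4041, -0.5438, -0.7894) x1=(0.1061, -0.2645, -0.6572) x2=(-0.3079, -0.0896, -1.0322) x3=(-0.6234, 1.5524, -0.3294)
step 27: x0=(-1.3800, -0.5362, -0.7617) x1=(0.0563, -0.2715, -0.6184) x2=(-0.3163, 0.0156, -1.0758) x3=(-0.6136, 1.5064, -0.3327)
step 0 velocities: v0=(-0.8400, -0.8500, 0.4700) v1=(-0.1600, -0.6800, 0.8500) v2=(0.3200, 0.2200, -0.9100) v3=(0.0600, 0.8200, 0.4200)
step 0: KE=3.1570, PE=17.4840, E=20.6410
step 27 velocities: v0=(0.9817, 0.3232, 1.1117) v1=(-1.9990, -0.2731, 1.5575) v2=(-0.3516, 4.2238, -1.7437) v3=(0.3927, -1.8667, -0.1396)
step 27: KE=18.1967, PE=2.4359, E=20.6326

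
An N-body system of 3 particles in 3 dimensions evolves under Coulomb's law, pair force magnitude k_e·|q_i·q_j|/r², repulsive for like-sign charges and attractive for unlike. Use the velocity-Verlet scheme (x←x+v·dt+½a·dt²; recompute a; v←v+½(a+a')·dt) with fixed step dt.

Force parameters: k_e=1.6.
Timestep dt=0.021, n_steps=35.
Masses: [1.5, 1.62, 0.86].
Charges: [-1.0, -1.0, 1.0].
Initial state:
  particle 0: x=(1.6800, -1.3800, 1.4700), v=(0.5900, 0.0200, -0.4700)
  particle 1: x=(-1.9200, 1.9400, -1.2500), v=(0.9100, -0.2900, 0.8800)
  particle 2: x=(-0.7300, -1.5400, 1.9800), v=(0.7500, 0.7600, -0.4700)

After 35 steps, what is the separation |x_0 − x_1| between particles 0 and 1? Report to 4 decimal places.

4.8632

step 0: x0=(1.6800, -1.3800, 1.4700) x1=(-1.9200, 1.9400, -1.2500) x2=(-0.7300, -1.5400, 1.9800)
step 1: x0=(1.6924, -1.3796, 1.4601) x1=(-1.9009, 1.9339, -1.2315) x2=(-0.7142, -1.5240, 1.9701)
step 2: x0=(1.7046, -1.3792, 1.4503) x1=(-1.8818, 1.9278, -1.2130) x2=(-0.6983, -1.5080, 1.9602)
step 3: x0=(1.7169, -1.3788, 1.4405) x1=(-1.8627, 1.9217, -1.1945) x2=(-0.6822, -1.4920, 1.9502)
step 4: x0=(1.7290, -1.3784, 1.4307) x1=(-1.8436, 1.9156, -1.1760) x2=(-0.6660, -1.4759, 1.9401)
step 5: x0=(1.7411, -1.3781, 1.4209) x1=(-1.8245, 1.9095, -1.1575) x2=(-0.6497, -1.4598, 1.9300)
step 6: x0=(1.7531, -1.3777, 1.4112) x1=(-1.8054, 1.9034, -1.1390) x2=(-0.6333, -1.4437, 1.9199)
step 7: x0=(1.7651, -1.3774, 1.4015) x1=(-1.7863, 1.8972, -1.1205) x2=(-0.6167, -1.4275, 1.9096)
step 8: x0=(1.7770, -1.3771, 1.3918) x1=(-1.7673, 1.8911, -1.1020) x2=(-0.6000, -1.4113, 1.8994)
step 9: x0=(1.7888, -1.3767, 1.3821) x1=(-1.7482, 1.8850, -1.0834) x2=(-0.5832, -1.3951, 1.8891)
step 10: x0=(1.8006, -1.3764, 1.3725) x1=(-1.7291, 1.8788, -1.0649) x2=(-0.5663, -1.3788, 1.8787)
step 11: x0=(1.8123, -1.3761, 1.3629) x1=(-1.7101, 1.8727, -1.0464) x2=(-0.5492, -1.3625, 1.8683)
step 12: x0=(1.8239, -1.3758, 1.3533) x1=(-1.6910, 1.8665, -1.0278) x2=(-0.5320, -1.3462, 1.8578)
step 13: x0=(1.8354, -1.3756, 1.3437) x1=(-1.6719, 1.8604, -1.0093) x2=(-0.5147, -1.3299, 1.8473)
step 14: x0=(1.8469, -1.3753, 1.3341) x1=(-1.6529, 1.8542, -0.9907) x2=(-0.4973, -1.3135, 1.8367)
step 15: x0=(1.8583, -1.3750, 1.3246) x1=(-1.6339, 1.8480, -0.9721) x2=(-0.4797, -1.2971, 1.8260)
step 16: x0=(1.8697, -1.3748, 1.3151) x1=(-1.6148, 1.8419, -0.9535) x2=(-0.4620, -1.2807, 1.8153)
step 17: x0=(1.8810, -1.3745, 1.3056) x1=(-1.5958, 1.8357, -0.9349) x2=(-0.4442, -1.2643, 1.8045)
step 18: x0=(1.8922, -1.3743, 1.2962) x1=(-1.5767, 1.8295, -0.9164) x2=(-0.4262, -1.2478, 1.7937)
step 19: x0=(1.9033, -1.3741, 1.2868) x1=(-1.5577, 1.8233, -0.8977) x2=(-0.4081, -1.2313, 1.7828)
step 20: x0=(1.9144, -1.3738, 1.2774) x1=(-1.5387, 1.8171, -0.8791) x2=(-0.3899, -1.2148, 1.7719)
step 21: x0=(1.9254, -1.3736, 1.2680) x1=(-1.5197, 1.8109, -0.8605) x2=(-0.3715, -1.1982, 1.7609)
step 22: x0=(1.9363, -1.3734, 1.2586) x1=(-1.5007, 1.8046, -0.8419) x2=(-0.3531, -1.1817, 1.7498)
step 23: x0=(1.9471, -1.3732, 1.2493) x1=(-1.4816, 1.7984, -0.8232) x2=(-0.3344, -1.1651, 1.7387)
step 24: x0=(1.9579, -1.3730, 1.2400) x1=(-1.4626, 1.7922, -0.8046) x2=(-0.3157, -1.1485, 1.7275)
step 25: x0=(1.9686, -1.3728, 1.2307) x1=(-1.4436, 1.7859, -0.7859) x2=(-0.2968, -1.1318, 1.7163)
step 26: x0=(1.9793, -1.3726, 1.2215) x1=(-1.4246, 1.7796, -0.7672) x2=(-0.2778, -1.1152, 1.7049)
step 27: x0=(1.9898, -1.3724, 1.2123) x1=(-1.4056, 1.7734, -0.7486) x2=(-0.2587, -1.0985, 1.6936)
step 28: x0=(2.0003, -1.3722, 1.2031) x1=(-1.3866, 1.7671, -0.7299) x2=(-0.2394, -1.0818, 1.6821)
step 29: x0=(2.0108, -1.3720, 1.1939) x1=(-1.3676, 1.7608, -0.7112) x2=(-0.2200, -1.0651, 1.6706)
step 30: x0=(2.0211, -1.3718, 1.1848) x1=(-1.3487, 1.7545, -0.6925) x2=(-0.2004, -1.0483, 1.6590)
step 31: x0=(2.0314, -1.3716, 1.1756) x1=(-1.3297, 1.7482, -0.6737) x2=(-0.1808, -1.0316, 1.6474)
step 32: x0=(2.0416, -1.3714, 1.1665) x1=(-1.3107, 1.7419, -0.6550) x2=(-0.1609, -1.0148, 1.6357)
step 33: x0=(2.0517, -1.3712, 1.1575) x1=(-1.2917, 1.7356, -0.6362) x2=(-0.1410, -0.9980, 1.6239)
step 34: x0=(2.0618, -1.3710, 1.1484) x1=(-1.2727, 1.7292, -0.6175) x2=(-0.1209, -0.9812, 1.6121)
step 35: x0=(2.0717, -1.3707, 1.1394) x1=(-1.2538, 1.7229, -0.5987) x2=(-0.1007, -0.9644, 1.6002)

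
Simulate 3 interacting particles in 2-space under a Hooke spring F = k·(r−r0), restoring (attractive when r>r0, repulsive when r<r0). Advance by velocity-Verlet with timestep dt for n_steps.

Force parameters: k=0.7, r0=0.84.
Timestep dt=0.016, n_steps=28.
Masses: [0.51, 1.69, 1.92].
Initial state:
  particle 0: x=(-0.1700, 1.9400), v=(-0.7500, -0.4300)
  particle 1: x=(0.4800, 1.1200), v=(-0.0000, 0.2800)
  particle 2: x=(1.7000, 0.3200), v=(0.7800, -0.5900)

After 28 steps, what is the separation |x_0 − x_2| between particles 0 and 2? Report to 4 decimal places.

step 0: x0=(-0.1700, 1.9400) x1=(0.4800, 1.1200) x2=(1.7000, 0.3200)
step 1: x0=(-0.1818, 1.9329) x1=(0.4800, 1.1245) x2=(1.7124, 0.3106)
step 2: x0=(-0.1930, 1.9254) x1=(0.4801, 1.1289) x2=(1.7246, 0.3014)
step 3: x0=(-0.2038, 1.9174) x1=(0.4802, 1.1333) x2=(1.7367, 0.2923)
step 4: x0=(-0.2141, 1.9090) x1=(0.4803, 1.1378) x2=(1.7486, 0.2833)
step 5: x0=(-0.2239, 1.9002) x1=(0.4805, 1.1421) x2=(1.7603, 0.2745)
step 6: x0=(-0.2331, 1.8909) x1=(0.4808, 1.1465) x2=(1.7718, 0.2658)
step 7: x0=(-0.2418, 1.8812) x1=(0.4811, 1.1508) x2=(1.7832, 0.2572)
step 8: x0=(-0.2500, 1.8711) x1=(0.4814, 1.1551) x2=(1.7943, 0.2488)
step 9: x0=(-0.2577, 1.8605) x1=(0.4818, 1.1594) x2=(1.8053, 0.2405)
step 10: x0=(-0.2648, 1.8495) x1=(0.4823, 1.1636) x2=(1.8161, 0.2324)
step 11: x0=(-0.2714, 1.8381) x1=(0.4828, 1.1678) x2=(1.8267, 0.2244)
step 12: x0=(-0.2775, 1.8262) x1=(0.4834, 1.1719) x2=(1.8371, 0.2166)
step 13: x0=(-0.2830, 1.8140) x1=(0.4840, 1.1761) x2=(1.8473, 0.2089)
step 14: x0=(-0.2879, 1.8013) x1=(0.4847, 1.1801) x2=(1.8573, 0.2014)
step 15: x0=(-0.2923, 1.7881) x1=(0.4854, 1.1842) x2=(1.8671, 0.1940)
step 16: x0=(-0.2961, 1.7746) x1=(0.4862, 1.1882) x2=(1.8767, 0.1867)
step 17: x0=(-0.2993, 1.7607) x1=(0.4871, 1.1921) x2=(1.8861, 0.1797)
step 18: x0=(-0.3020, 1.7463) x1=(0.4880, 1.1960) x2=(1.8953, 0.1727)
step 19: x0=(-0.3041, 1.7316) x1=(0.4890, 1.1999) x2=(1.9043, 0.1659)
step 20: x0=(-0.3057, 1.7164) x1=(0.4901, 1.2037) x2=(1.9130, 0.1593)
step 21: x0=(-0.3067, 1.7008) x1=(0.4912, 1.2074) x2=(1.9216, 0.1528)
step 22: x0=(-0.3071, 1.6849) x1=(0.4924, 1.2111) x2=(1.9299, 0.1464)
step 23: x0=(-0.3069, 1.6685) x1=(0.4937, 1.2147) x2=(1.9381, 0.1403)
step 24: x0=(-0.3062, 1.6518) x1=(0.4950, 1.2183) x2=(1.9460, 0.1342)
step 25: x0=(-0.3049, 1.6347) x1=(0.4965, 1.2218) x2=(1.9537, 0.1283)
step 26: x0=(-0.3030, 1.6172) x1=(0.4980, 1.2253) x2=(1.9611, 0.1226)
step 27: x0=(-0.3006, 1.5994) x1=(0.4996, 1.2287) x2=(1.9684, 0.1170)
step 28: x0=(-0.2976, 1.5811) x1=(0.5012, 1.2321) x2=(1.9754, 0.1116)

2.7067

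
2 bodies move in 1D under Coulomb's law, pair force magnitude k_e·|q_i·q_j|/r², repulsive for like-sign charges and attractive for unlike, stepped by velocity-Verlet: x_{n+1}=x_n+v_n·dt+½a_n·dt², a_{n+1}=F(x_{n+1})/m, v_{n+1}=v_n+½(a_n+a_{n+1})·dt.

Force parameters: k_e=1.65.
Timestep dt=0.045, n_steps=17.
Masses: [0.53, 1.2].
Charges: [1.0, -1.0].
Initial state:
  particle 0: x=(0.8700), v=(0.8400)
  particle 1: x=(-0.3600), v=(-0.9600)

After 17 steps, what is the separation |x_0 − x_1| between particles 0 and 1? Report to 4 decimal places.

step 0: x0=(0.8700) x1=(-0.3600)
step 1: x0=(0.9057) x1=(-0.4023)
step 2: x0=(0.9377) x1=(-0.4429)
step 3: x0=(0.9665) x1=(-0.4821)
step 4: x0=(0.9922) x1=(-0.5200)
step 5: x0=(1.0152) x1=(-0.5566)
step 6: x0=(1.0356) x1=(-0.5922)
step 7: x0=(1.0536) x1=(-0.6266)
step 8: x0=(1.0694) x1=(-0.6601)
step 9: x0=(1.0831) x1=(-0.6927)
step 10: x0=(1.0948) x1=(-0.7243)
step 11: x0=(1.1046) x1=(-0.7552)
step 12: x0=(1.1125) x1=(-0.7852)
step 13: x0=(1.1187) x1=(-0.8144)
step 14: x0=(1.1233) x1=(-0.8429)
step 15: x0=(1.1262) x1=(-0.8707)
step 16: x0=(1.1275) x1=(-0.8978)
step 17: x0=(1.1273) x1=(-0.9242)

2.0515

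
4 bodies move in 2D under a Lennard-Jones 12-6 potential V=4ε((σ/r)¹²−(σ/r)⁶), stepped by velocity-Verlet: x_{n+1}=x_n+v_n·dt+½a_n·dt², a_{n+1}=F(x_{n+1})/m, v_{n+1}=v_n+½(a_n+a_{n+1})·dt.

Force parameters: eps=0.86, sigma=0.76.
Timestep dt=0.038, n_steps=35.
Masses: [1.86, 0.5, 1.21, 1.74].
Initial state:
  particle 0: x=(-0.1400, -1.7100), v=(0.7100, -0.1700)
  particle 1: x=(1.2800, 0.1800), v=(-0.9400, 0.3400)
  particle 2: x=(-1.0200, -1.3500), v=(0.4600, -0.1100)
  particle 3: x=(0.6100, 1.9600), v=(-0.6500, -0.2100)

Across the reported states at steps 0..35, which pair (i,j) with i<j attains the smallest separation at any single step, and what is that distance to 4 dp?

step 0: x0=(-0.1400, -1.7100) x1=(1.2800, 0.1800) x2=(-1.0200, -1.3500) x3=(0.6100, 1.9600)
step 1: x0=(-0.1140, -1.7161) x1=(1.2442, 0.1930) x2=(-1.0010, -1.3548) x3=(0.5853, 1.9520)
step 2: x0=(-0.0899, -1.7213) x1=(1.2084, 0.2060) x2=(-0.9791, -1.3608) x3=(0.5606, 1.9440)
step 3: x0=(-0.0678, -1.7258) x1=(1.1725, 0.2192) x2=(-0.9541, -1.3680) x3=(0.5360, 1.9359)
step 4: x0=(-0.0476, -1.7295) x1=(1.1365, 0.2325) x2=(-0.9262, -1.3764) x3=(0.5113, 1.9278)
step 5: x0=(-0.0293, -1.7324) x1=(1.1004, 0.2459) x2=(-0.8953, -1.3860) x3=(0.4867, 1.9196)
step 6: x0=(-0.0130, -1.7345) x1=(1.0643, 0.2595) x2=(-0.8614, -1.3968) x3=(0.4621, 1.9114)
step 7: x0=(0.0016, -1.7358) x1=(1.0280, 0.2732) x2=(-0.8246, -1.4087) x3=(0.4375, 1.9031)
step 8: x0=(0.0147, -1.7366) x1=(0.9916, 0.2871) x2=(-0.7857, -1.4215) x3=(0.4129, 1.8947)
step 9: x0=(0.0274, -1.7373) x1=(0.9550, 0.3012) x2=(-0.7462, -1.4345) x3=(0.3884, 1.8863)
step 10: x0=(0.0419, -1.7386) x1=(0.9184, 0.3156) x2=(-0.7095, -1.4463) x3=(0.3639, 1.8778)
step 11: x0=(0.0617, -1.7420) x1=(0.8816, 0.3302) x2=(-0.6808, -1.4551) x3=(0.3394, 1.8692)
step 12: x0=(0.0888, -1.7481) x1=(0.8446, 0.3450) x2=(-0.6634, -1.4595) x3=(0.3149, 1.8605)
step 13: x0=(0.1213, -1.7564) x1=(0.8075, 0.3602) x2=(-0.6542, -1.4607) x3=(0.2905, 1.8517)
step 14: x0=(0.1557, -1.7653) x1=(0.7702, 0.3758) x2=(-0.6480, -1.4608) x3=(0.2662, 1.8428)
step 15: x0=(0.1897, -1.7741) x1=(0.7327, 0.3918) x2=(-0.6411, -1.4610) x3=(0.2418, 1.8337)
step 16: x0=(0.2223, -1.7824) x1=(0.6950, 0.4083) x2=(-0.6321, -1.4621) x3=(0.2176, 1.8245)
step 17: x0=(0.2531, -1.7899) x1=(0.6570, 0.4253) x2=(-0.6203, -1.4643) x3=(0.1934, 1.8151)
step 18: x0=(0.2820, -1.7968) x1=(0.6188, 0.4430) x2=(-0.6055, -1.4675) x3=(0.1692, 1.8054)
step 19: x0=(0.3089, -1.8028) x1=(0.5803, 0.4615) x2=(-0.5876, -1.4718) x3=(0.1452, 1.7956)
step 20: x0=(0.3338, -1.8082) x1=(0.5414, 0.4808) x2=(-0.5667, -1.4773) x3=(0.1212, 1.7854)
step 21: x0=(0.3567, -1.8128) x1=(0.5022, 0.5012) x2=(-0.5428, -1.4838) x3=(0.0974, 1.7750)
step 22: x0=(0.3777, -1.8167) x1=(0.4625, 0.5229) x2=(-0.5159, -1.4914) x3=(0.0736, 1.7641)
step 23: x0=(0.3967, -1.8199) x1=(0.4222, 0.5462) x2=(-0.4859, -1.5002) x3=(0.0500, 1.7528)
step 24: x0=(0.4138, -1.8223) x1=(0.3814, 0.5713) x2=(-0.4528, -1.5100) x3=(0.0266, 1.7409)
step 25: x0=(0.4289, -1.8240) x1=(0.3398, 0.5987) x2=(-0.4169, -1.5208) x3=(0.0034, 1.7284)
step 26: x0=(0.4424, -1.8252) x1=(0.2973, 0.6291) x2=(-0.3784, -1.5325) x3=(-0.0196, 1.7149)
step 27: x0=(0.4550, -1.8260) x1=(0.2537, 0.6632) x2=(-0.3385, -1.5447) x3=(-0.0422, 1.7004)
step 28: x0=(0.4684, -1.8271) x1=(0.2087, 0.7021) x2=(-0.2998, -1.5565) x3=(-0.0644, 1.6845)
step 29: x0=(0.4857, -1.8296) x1=(0.1620, 0.7474) x2=(-0.2671, -1.5661) x3=(-0.0862, 1.6667)
step 30: x0=(0.5101, -1.8345) x1=(0.1131, 0.8001) x2=(-0.2454, -1.5719) x3=(-0.1073, 1.6468)
step 31: x0=(0.5410, -1.8417) x1=(0.0633, 0.8568) x2=(-0.2337, -1.5742) x3=(-0.1282, 1.6257)
step 32: x0=(0.5752, -1.8501) x1=(0.0213, 0.8819) x2=(-0.2269, -1.5748) x3=(-0.1513, 1.6138)
step 33: x0=(0.6096, -1.8585) x1=(0.0013, 0.8138) x2=(-0.2207, -1.5751) x3=(-0.1807, 1.6285)
step 34: x0=(0.6430, -1.8665) x1=(-0.0175, 0.7403) x2=(-0.2127, -1.5761) x3=(-0.2104, 1.6449)
step 35: x0=(0.6746, -1.8740) x1=(-0.0379, 0.6741) x2=(-0.2021, -1.5780) x3=(-0.2398, 1.6591)

pair (1,3), distance 0.7520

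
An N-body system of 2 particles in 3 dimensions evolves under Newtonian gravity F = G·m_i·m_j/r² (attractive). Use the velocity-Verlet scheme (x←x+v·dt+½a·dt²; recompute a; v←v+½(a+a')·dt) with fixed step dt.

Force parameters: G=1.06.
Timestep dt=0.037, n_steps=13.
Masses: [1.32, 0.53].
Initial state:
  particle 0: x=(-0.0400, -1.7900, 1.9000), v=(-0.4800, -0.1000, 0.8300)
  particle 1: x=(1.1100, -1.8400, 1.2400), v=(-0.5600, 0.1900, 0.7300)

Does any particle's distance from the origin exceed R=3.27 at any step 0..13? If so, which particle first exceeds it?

no

step 0: x0=(-0.0400, -1.7900, 1.9000) x1=(1.1100, -1.8400, 1.2400)
step 1: x0=(-0.0576, -1.7937, 1.9306) x1=(1.0888, -1.8329, 1.2673)
step 2: x0=(-0.0748, -1.7974, 1.9610) x1=(1.0667, -1.8259, 1.2951)
step 3: x0=(-0.0916, -1.8012, 1.9911) x1=(1.0436, -1.8188, 1.3235)
step 4: x0=(-0.1080, -1.8049, 2.0211) x1=(1.0196, -1.8116, 1.3524)
step 5: x0=(-0.1240, -1.8086, 2.0508) x1=(0.9946, -1.8045, 1.3819)
step 6: x0=(-0.1397, -1.8124, 2.0803) x1=(0.9686, -1.7974, 1.4120)
step 7: x0=(-0.1550, -1.8161, 2.1095) x1=(0.9417, -1.7903, 1.4427)
step 8: x0=(-0.1698, -1.8198, 2.1385) x1=(0.9137, -1.7832, 1.4740)
step 9: x0=(-0.1843, -1.8235, 2.1672) x1=(0.8848, -1.7761, 1.5059)
step 10: x0=(-0.1983, -1.8272, 2.1957) x1=(0.8548, -1.7691, 1.5384)
step 11: x0=(-0.2120, -1.8309, 2.2240) x1=(0.8238, -1.7622, 1.5716)
step 12: x0=(-0.2252, -1.8345, 2.2519) x1=(0.7917, -1.7553, 1.6055)
step 13: x0=(-0.2379, -1.8381, 2.2796) x1=(0.7585, -1.7485, 1.6400)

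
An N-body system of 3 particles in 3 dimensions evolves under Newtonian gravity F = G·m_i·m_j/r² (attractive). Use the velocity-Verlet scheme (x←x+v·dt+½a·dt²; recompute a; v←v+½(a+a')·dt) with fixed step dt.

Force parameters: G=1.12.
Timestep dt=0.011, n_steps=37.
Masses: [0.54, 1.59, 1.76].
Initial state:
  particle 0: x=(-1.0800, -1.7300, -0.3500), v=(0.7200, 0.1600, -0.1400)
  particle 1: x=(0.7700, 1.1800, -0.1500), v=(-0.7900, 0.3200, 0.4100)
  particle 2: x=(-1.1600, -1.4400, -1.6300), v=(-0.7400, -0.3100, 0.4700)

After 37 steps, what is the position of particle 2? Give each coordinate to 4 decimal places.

(-1.4474, -1.5635, -1.4030)

step 0: x0=(-1.0800, -1.7300, -0.3500) x1=(0.7700, 1.1800, -0.1500) x2=(-1.1600, -1.4400, -1.6300)
step 1: x0=(-1.0721, -1.7282, -0.3516) x1=(0.7613, 1.1835, -0.1455) x2=(-1.1681, -1.4434, -1.6248)
step 2: x0=(-1.0642, -1.7264, -0.3533) x1=(0.7526, 1.1870, -0.1410) x2=(-1.1763, -1.4468, -1.6196)
step 3: x0=(-1.0562, -1.7245, -0.3552) x1=(0.7439, 1.1905, -0.1365) x2=(-1.1844, -1.4502, -1.6143)
step 4: x0=(-1.0483, -1.7226, -0.3572) x1=(0.7351, 1.1939, -0.1320) x2=(-1.1925, -1.4536, -1.6089)
step 5: x0=(-1.0404, -1.7206, -0.3594) x1=(0.7264, 1.1974, -0.1276) x2=(-1.2005, -1.4570, -1.6035)
step 6: x0=(-1.0325, -1.7186, -0.3617) x1=(0.7176, 1.2008, -0.1231) x2=(-1.2086, -1.4604, -1.5981)
step 7: x0=(-1.0246, -1.7166, -0.3641) x1=(0.7088, 1.2042, -0.1186) x2=(-1.2167, -1.4638, -1.5926)
step 8: x0=(-1.0168, -1.7145, -0.3667) x1=(0.7001, 1.2076, -0.1142) x2=(-1.2247, -1.4672, -1.5871)
step 9: x0=(-1.0089, -1.7123, -0.3694) x1=(0.6913, 1.2109, -0.1097) x2=(-1.2327, -1.4706, -1.5815)
step 10: x0=(-1.0011, -1.7101, -0.3723) x1=(0.6824, 1.2143, -0.1053) x2=(-1.2407, -1.4739, -1.5758)
step 11: x0=(-0.9932, -1.7079, -0.3753) x1=(0.6736, 1.2176, -0.1009) x2=(-1.2487, -1.4773, -1.5701)
step 12: x0=(-0.9854, -1.7056, -0.3784) x1=(0.6648, 1.2209, -0.0965) x2=(-1.2567, -1.4807, -1.5644)
step 13: x0=(-0.9777, -1.7033, -0.3817) x1=(0.6559, 1.2242, -0.0920) x2=(-1.2646, -1.4841, -1.5586)
step 14: x0=(-0.9699, -1.7009, -0.3852) x1=(0.6471, 1.2274, -0.0876) x2=(-1.2726, -1.4874, -1.5527)
step 15: x0=(-0.9622, -1.6985, -0.3888) x1=(0.6382, 1.2307, -0.0832) x2=(-1.2805, -1.4908, -1.5468)
step 16: x0=(-0.9545, -1.6960, -0.3925) x1=(0.6293, 1.2339, -0.0789) x2=(-1.2883, -1.4942, -1.5409)
step 17: x0=(-0.9469, -1.6935, -0.3965) x1=(0.6204, 1.2371, -0.0745) x2=(-1.2962, -1.4975, -1.5348)
step 18: x0=(-0.9393, -1.6910, -0.4005) x1=(0.6115, 1.2403, -0.0701) x2=(-1.3040, -1.5009, -1.5288)
step 19: x0=(-0.9317, -1.6884, -0.4047) x1=(0.6025, 1.2435, -0.0657) x2=(-1.3119, -1.5042, -1.5227)
step 20: x0=(-0.9242, -1.6857, -0.4091) x1=(0.5936, 1.2466, -0.0614) x2=(-1.3197, -1.5075, -1.5165)
step 21: x0=(-0.9167, -1.6831, -0.4136) x1=(0.5846, 1.2497, -0.0570) x2=(-1.3274, -1.5109, -1.5103)
step 22: x0=(-0.9093, -1.6804, -0.4183) x1=(0.5757, 1.2528, -0.0527) x2=(-1.3352, -1.5142, -1.5040)
step 23: x0=(-0.9019, -1.6776, -0.4231) x1=(0.5667, 1.2559, -0.0484) x2=(-1.3429, -1.5175, -1.4976)
step 24: x0=(-0.8946, -1.6748, -0.4281) x1=(0.5577, 1.2590, -0.0440) x2=(-1.3506, -1.5209, -1.4912)
step 25: x0=(-0.8873, -1.6719, -0.4332) x1=(0.5487, 1.2621, -0.0397) x2=(-1.3582, -1.5242, -1.4848)
step 26: x0=(-0.8801, -1.6691, -0.4385) x1=(0.5397, 1.2651, -0.0354) x2=(-1.3658, -1.5275, -1.4783)
step 27: x0=(-0.8730, -1.6661, -0.4440) x1=(0.5307, 1.2681, -0.0311) x2=(-1.3734, -1.5308, -1.4717)
step 28: x0=(-0.8659, -1.6632, -0.4496) x1=(0.5216, 1.2711, -0.0268) x2=(-1.3810, -1.5341, -1.4651)
step 29: x0=(-0.8589, -1.6602, -0.4554) x1=(0.5126, 1.2741, -0.0225) x2=(-1.3885, -1.5374, -1.4584)
step 30: x0=(-0.8520, -1.6571, -0.4613) x1=(0.5035, 1.2770, -0.0183) x2=(-1.3960, -1.5407, -1.4517)
step 31: x0=(-0.8452, -1.6541, -0.4674) x1=(0.4944, 1.2800, -0.0140) x2=(-1.4035, -1.5440, -1.4449)
step 32: x0=(-0.8385, -1.6510, -0.4737) x1=(0.4853, 1.2829, -0.0097) x2=(-1.4109, -1.5473, -1.4381)
step 33: x0=(-0.8318, -1.6478, -0.4801) x1=(0.4763, 1.2858, -0.0055) x2=(-1.4183, -1.5505, -1.4312)
step 34: x0=(-0.8252, -1.6446, -0.4867) x1=(0.4671, 1.2886, -0.0012) x2=(-1.4256, -1.5538, -1.4242)
step 35: x0=(-0.8188, -1.6414, -0.4934) x1=(0.4580, 1.2915, 0.0030) x2=(-1.4329, -1.5571, -1.4172)
step 36: x0=(-0.8124, -1.6382, -0.5003) x1=(0.4489, 1.2943, 0.0072) x2=(-1.4402, -1.5603, -1.4102)
step 37: x0=(-0.8061, -1.6349, -0.5073) x1=(0.4397, 1.2971, 0.0115) x2=(-1.4474, -1.5635, -1.4030)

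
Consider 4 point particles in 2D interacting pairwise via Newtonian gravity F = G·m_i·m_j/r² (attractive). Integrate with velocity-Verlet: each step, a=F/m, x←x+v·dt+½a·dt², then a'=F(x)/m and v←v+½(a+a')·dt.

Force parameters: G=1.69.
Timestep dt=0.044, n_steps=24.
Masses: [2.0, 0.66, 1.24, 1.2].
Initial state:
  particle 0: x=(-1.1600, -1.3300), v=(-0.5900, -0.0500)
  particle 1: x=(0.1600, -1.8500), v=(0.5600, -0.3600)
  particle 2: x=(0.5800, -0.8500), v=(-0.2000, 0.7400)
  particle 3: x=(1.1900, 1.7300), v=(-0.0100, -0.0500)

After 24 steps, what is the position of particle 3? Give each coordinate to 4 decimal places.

step 0: x0=(-1.1600, -1.3300) x1=(0.1600, -1.8500) x2=(0.5800, -0.8500) x3=(1.1900, 1.7300)
step 1: x0=(-1.1848, -1.3321) x1=(0.1838, -1.8635) x2=(0.5699, -0.8183) x3=(1.1893, 1.7273)
step 2: x0=(-1.2073, -1.3341) x1=(0.2060, -1.8726) x2=(0.5575, -0.7882) x3=(1.1882, 1.7235)
step 3: x0=(-1.2276, -1.3358) x1=(0.2266, -1.8774) x2=(0.5429, -0.7597) x3=(1.1867, 1.7186)
step 4: x0=(-1.2459, -1.3373) x1=(0.2455, -1.8781) x2=(0.5262, -0.7327) x3=(1.1846, 1.7126)
step 5: x0=(-1.2620, -1.3384) x1=(0.2628, -1.8748) x2=(0.5076, -0.7073) x3=(1.1821, 1.7056)
step 6: x0=(-1.2762, -1.3393) x1=(0.2783, -1.8677) x2=(0.4870, -0.6833) x3=(1.1791, 1.6974)
step 7: x0=(-1.2883, -1.3398) x1=(0.2921, -1.8566) x2=(0.4647, -0.6609) x3=(1.1757, 1.6881)
step 8: x0=(-1.2985, -1.3400) x1=(0.3041, -1.8419) x2=(0.4405, -0.6399) x3=(1.1717, 1.6777)
step 9: x0=(-1.3067, -1.3398) x1=(0.3143, -1.8233) x2=(0.4147, -0.6205) x3=(1.1672, 1.6661)
step 10: x0=(-1.3130, -1.3391) x1=(0.3226, -1.8011) x2=(0.3873, -0.6027) x3=(1.1621, 1.6533)
step 11: x0=(-1.3172, -1.3379) x1=(0.3290, -1.7751) x2=(0.3582, -0.5864) x3=(1.1566, 1.6394)
step 12: x0=(-1.3195, -1.3363) x1=(0.3333, -1.7454) x2=(0.3276, -0.5719) x3=(1.1504, 1.6243)
step 13: x0=(-1.3198, -1.3341) x1=(0.3355, -1.7118) x2=(0.2954, -0.5590) x3=(1.1437, 1.6080)
step 14: x0=(-1.3180, -1.3313) x1=(0.3354, -1.6744) x2=(0.2617, -0.5480) x3=(1.1363, 1.5905)
step 15: x0=(-1.3142, -1.3279) x1=(0.3330, -1.6330) x2=(0.2265, -0.5389) x3=(1.1284, 1.5717)
step 16: x0=(-1.3082, -1.3238) x1=(0.3280, -1.5875) x2=(0.1899, -0.5319) x3=(1.1198, 1.5517)
step 17: x0=(-1.3000, -1.3190) x1=(0.3203, -1.5377) x2=(0.1517, -0.5272) x3=(1.1105, 1.5305)
step 18: x0=(-1.2896, -1.3133) x1=(0.3097, -1.4833) x2=(0.1122, -0.5250) x3=(1.1006, 1.5079)
step 19: x0=(-1.2767, -1.3068) x1=(0.2958, -1.4242) x2=(0.0712, -0.5255) x3=(1.0899, 1.4841)
step 20: x0=(-1.2614, -1.2992) x1=(0.2782, -1.3599) x2=(0.0288, -0.5291) x3=(1.0785, 1.4589)
step 21: x0=(-1.2434, -1.2906) x1=(0.2564, -1.2898) x2=(-0.0148, -0.5363) x3=(1.0663, 1.4324)
step 22: x0=(-1.2225, -1.2806) x1=(0.2298, -1.2133) x2=(-0.0596, -0.5476) x3=(1.0533, 1.4045)
step 23: x0=(-1.1987, -1.2693) x1=(0.1971, -1.1294) x2=(-0.1054, -0.5638) x3=(1.0395, 1.3753)
step 24: x0=(-1.1715, -1.2563) x1=(0.1566, -1.0367) x2=(-0.1515, -0.5861) x3=(1.0249, 1.3447)

(1.0249, 1.3447)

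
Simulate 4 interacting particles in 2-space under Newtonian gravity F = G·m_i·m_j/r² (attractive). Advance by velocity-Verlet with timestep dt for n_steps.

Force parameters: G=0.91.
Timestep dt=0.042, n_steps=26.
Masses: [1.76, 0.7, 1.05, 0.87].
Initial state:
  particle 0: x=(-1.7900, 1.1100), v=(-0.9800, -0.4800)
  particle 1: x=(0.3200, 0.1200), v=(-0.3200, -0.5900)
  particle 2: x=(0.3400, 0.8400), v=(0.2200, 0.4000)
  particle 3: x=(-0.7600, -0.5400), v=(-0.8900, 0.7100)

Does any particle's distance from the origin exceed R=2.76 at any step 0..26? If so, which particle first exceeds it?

step 0: x0=(-1.7900, 1.1100) x1=(0.3200, 0.1200) x2=(0.3400, 0.8400) x3=(-0.7600, -0.5400)
step 1: x0=(-1.8308, 1.0896) x1=(0.3060, 0.0967) x2=(0.3488, 0.8556) x3=(-0.7971, -0.5095)
step 2: x0=(-1.8708, 1.0688) x1=(0.2909, 0.0762) x2=(0.3566, 0.8689) x3=(-0.8337, -0.4775)
step 3: x0=(-1.9101, 1.0475) x1=(0.2748, 0.0581) x2=(0.3633, 0.8803) x3=(-0.8697, -0.4442)
step 4: x0=(-1.9487, 1.0258) x1=(0.2577, 0.0423) x2=(0.3691, 0.8897) x3=(-0.9052, -0.4095)
step 5: x0=(-1.9865, 1.0036) x1=(0.2396, 0.0286) x2=(0.3739, 0.8973) x3=(-0.9402, -0.3735)
step 6: x0=(-2.0236, 0.9810) x1=(0.2206, 0.0170) x2=(0.3776, 0.9032) x3=(-0.9748, -0.3361)
step 7: x0=(-2.0599, 0.9578) x1=(0.2006, 0.0074) x2=(0.3803, 0.9075) x3=(-1.0089, -0.2974)
step 8: x0=(-2.0953, 0.9342) x1=(0.1797, -0.0003) x2=(0.3820, 0.9102) x3=(-1.0426, -0.2574)
step 9: x0=(-2.1300, 0.9102) x1=(0.1580, -0.0061) x2=(0.3826, 0.9114) x3=(-1.0759, -0.2161)
step 10: x0=(-2.1639, 0.8856) x1=(0.1353, -0.0100) x2=(0.3821, 0.9111) x3=(-1.1090, -0.1735)
step 11: x0=(-2.1968, 0.8605) x1=(0.1119, -0.0121) x2=(0.3805, 0.9094) x3=(-1.1418, -0.1297)
step 12: x0=(-2.2289, 0.8349) x1=(0.0876, -0.0124) x2=(0.3779, 0.9063) x3=(-1.1745, -0.0845)
step 13: x0=(-2.2600, 0.8088) x1=(0.0626, -0.0108) x2=(0.3741, 0.9018) x3=(-1.2072, -0.0381)
step 14: x0=(-2.2901, 0.7821) x1=(0.0368, -0.0074) x2=(0.3691, 0.8959) x3=(-1.2400, 0.0095)
step 15: x0=(-2.3191, 0.7549) x1=(0.0104, -0.0020) x2=(0.3630, 0.8887) x3=(-1.2730, 0.0584)
step 16: x0=(-2.3469, 0.7272) x1=(-0.0166, 0.0051) x2=(0.3557, 0.8801) x3=(-1.3063, 0.1084)
step 17: x0=(-2.3736, 0.6989) x1=(-0.0442, 0.0143) x2=(0.3471, 0.8702) x3=(-1.3402, 0.1596)
step 18: x0=(-2.3989, 0.6702) x1=(-0.0723, 0.0253) x2=(0.3372, 0.8589) x3=(-1.3747, 0.2119)
step 19: x0=(-2.4228, 0.6409) x1=(-0.1008, 0.0384) x2=(0.3260, 0.8463) x3=(-1.4103, 0.2652)
step 20: x0=(-2.4451, 0.6112) x1=(-0.1296, 0.0535) x2=(0.3134, 0.8323) x3=(-1.4470, 0.3193)
step 21: x0=(-2.4658, 0.5811) x1=(-0.1585, 0.0707) x2=(0.2993, 0.8170) x3=(-1.4851, 0.3742)
step 22: x0=(-2.4848, 0.5507) x1=(-0.1876, 0.0901) x2=(0.2837, 0.8003) x3=(-1.5249, 0.4297)
step 23: x0=(-2.5018, 0.5200) x1=(-0.2166, 0.1117) x2=(0.2664, 0.7822) x3=(-1.5666, 0.4855)
step 24: x0=(-2.5168, 0.4893) x1=(-0.2454, 0.1356) x2=(0.2475, 0.7627) x3=(-1.6105, 0.5414)
step 25: x0=(-2.5297, 0.4587) x1=(-0.2737, 0.1618) x2=(0.2267, 0.7417) x3=(-1.6568, 0.5970)
step 26: x0=(-2.5404, 0.4284) x1=(-0.3013, 0.1905) x2=(0.2039, 0.7191) x3=(-1.7057, 0.6518)

no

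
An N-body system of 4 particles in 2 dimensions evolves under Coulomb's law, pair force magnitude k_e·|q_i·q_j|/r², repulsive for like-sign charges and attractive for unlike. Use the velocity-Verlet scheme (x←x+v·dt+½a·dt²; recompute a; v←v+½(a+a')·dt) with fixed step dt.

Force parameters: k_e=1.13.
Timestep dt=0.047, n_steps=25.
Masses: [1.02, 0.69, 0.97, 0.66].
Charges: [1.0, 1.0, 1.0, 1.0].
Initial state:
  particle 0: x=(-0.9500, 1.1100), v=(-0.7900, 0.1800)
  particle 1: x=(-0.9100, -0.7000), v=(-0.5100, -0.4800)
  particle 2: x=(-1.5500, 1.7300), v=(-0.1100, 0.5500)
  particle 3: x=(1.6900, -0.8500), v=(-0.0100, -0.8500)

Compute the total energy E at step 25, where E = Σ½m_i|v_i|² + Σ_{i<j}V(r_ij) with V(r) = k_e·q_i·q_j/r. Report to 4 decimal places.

4.3283

step 0: x0=(-0.9500, 1.1100) x1=(-0.9100, -0.7000) x2=(-1.5500, 1.7300) x3=(1.6900, -0.8500)
step 1: x0=(-0.9861, 1.1177) x1=(-0.9342, -0.7234) x2=(-1.5565, 1.7573) x3=(1.6900, -0.8901)
step 2: x0=(-1.0201, 1.1238) x1=(-0.9587, -0.7483) x2=(-1.5655, 1.7878) x3=(1.6911, -0.9307)
step 3: x0=(-1.0523, 1.1282) x1=(-0.9835, -0.7748) x2=(-1.5769, 1.8213) x3=(1.6930, -0.9715)
step 4: x0=(-1.0827, 1.1307) x1=(-1.0087, -0.8027) x2=(-1.5906, 1.8581) x3=(1.6959, -1.0128)
step 5: x0=(-1.1115, 1.1315) x1=(-1.0343, -0.8320) x2=(-1.6063, 1.8979) x3=(1.6997, -1.0544)
step 6: x0=(-1.1388, 1.1306) x1=(-1.0602, -0.8627) x2=(-1.6239, 1.9408) x3=(1.7044, -1.0963)
step 7: x0=(-1.1650, 1.1280) x1=(-1.0865, -0.8946) x2=(-1.6431, 1.9865) x3=(1.7100, -1.1386)
step 8: x0=(-1.1900, 1.1240) x1=(-1.1131, -0.9279) x2=(-1.6638, 2.0349) x3=(1.7164, -1.1813)
step 9: x0=(-1.2142, 1.1185) x1=(-1.1400, -0.9623) x2=(-1.6857, 2.0859) x3=(1.7235, -1.2243)
step 10: x0=(-1.2376, 1.1119) x1=(-1.1673, -0.9979) x2=(-1.7087, 2.1392) x3=(1.7315, -1.2675)
step 11: x0=(-1.2603, 1.1042) x1=(-1.1949, -1.0346) x2=(-1.7327, 2.1946) x3=(1.7402, -1.3112)
step 12: x0=(-1.2825, 1.0955) x1=(-1.2229, -1.0724) x2=(-1.7575, 2.2521) x3=(1.7497, -1.3551)
step 13: x0=(-1.3042, 1.0859) x1=(-1.2511, -1.1113) x2=(-1.7830, 2.3113) x3=(1.7599, -1.3993)
step 14: x0=(-1.3256, 1.0757) x1=(-1.2797, -1.1512) x2=(-1.8092, 2.3723) x3=(1.7708, -1.4439)
step 15: x0=(-1.3466, 1.0649) x1=(-1.3087, -1.1920) x2=(-1.8360, 2.4347) x3=(1.7824, -1.4887)
step 16: x0=(-1.3674, 1.0535) x1=(-1.3379, -1.2338) x2=(-1.8632, 2.4986) x3=(1.7946, -1.5338)
step 17: x0=(-1.3880, 1.0417) x1=(-1.3675, -1.2765) x2=(-1.8909, 2.5637) x3=(1.8075, -1.5791)
step 18: x0=(-1.4083, 1.0296) x1=(-1.3974, -1.3200) x2=(-1.9190, 2.6300) x3=(1.8210, -1.6248)
step 19: x0=(-1.4285, 1.0172) x1=(-1.4276, -1.3644) x2=(-1.9474, 2.6975) x3=(1.8351, -1.6707)
step 20: x0=(-1.4486, 1.0045) x1=(-1.4581, -1.4097) x2=(-1.9762, 2.7659) x3=(1.8498, -1.7168)
step 21: x0=(-1.4686, 0.9916) x1=(-1.4890, -1.4557) x2=(-2.0052, 2.8352) x3=(1.8650, -1.7632)
step 22: x0=(-1.4885, 0.9786) x1=(-1.5201, -1.5025) x2=(-2.0345, 2.9054) x3=(1.8809, -1.8099)
step 23: x0=(-1.5083, 0.9655) x1=(-1.5515, -1.5500) x2=(-2.0640, 2.9765) x3=(1.8972, -1.8567)
step 24: x0=(-1.5281, 0.9523) x1=(-1.5832, -1.5983) x2=(-2.0938, 3.0482) x3=(1.9141, -1.9038)
step 25: x0=(-1.5478, 0.9391) x1=(-1.6152, -1.6472) x2=(-2.1237, 3.1207) x3=(1.9315, -1.9511)
step 0 velocities: v0=(-0.7900, 0.1800) v1=(-0.5100, -0.4800) v2=(-0.1100, 0.5500) v3=(-0.0100, -0.8500)
step 0: KE=0.8951, PE=3.4339, E=4.3290
step 25 velocities: v0=(-0.4190, -0.2819) v1=(-0.6837, -1.0486) v2=(-0.6388, 1.5484) v3=(0.3753, -1.0090)
step 25: KE=2.4138, PE=1.9145, E=4.3283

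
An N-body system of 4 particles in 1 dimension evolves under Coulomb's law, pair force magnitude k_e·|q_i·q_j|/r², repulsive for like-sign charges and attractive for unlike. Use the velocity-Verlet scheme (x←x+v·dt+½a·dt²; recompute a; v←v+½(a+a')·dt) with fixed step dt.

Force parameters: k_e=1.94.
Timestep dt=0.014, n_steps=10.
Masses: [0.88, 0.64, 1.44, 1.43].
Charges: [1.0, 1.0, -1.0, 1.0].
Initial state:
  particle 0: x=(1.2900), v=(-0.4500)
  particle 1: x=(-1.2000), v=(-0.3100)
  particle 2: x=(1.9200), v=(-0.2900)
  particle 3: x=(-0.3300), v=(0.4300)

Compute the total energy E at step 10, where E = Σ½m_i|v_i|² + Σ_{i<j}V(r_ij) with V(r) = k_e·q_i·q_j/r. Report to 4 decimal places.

-0.0432

step 0: x0=(1.2900) x1=(-1.2000) x2=(1.9200) x3=(-0.3300)
step 1: x0=(1.2844) x1=(-1.2047) x2=(1.9156) x3=(-0.3238)
step 2: x0=(1.2800) x1=(-1.2103) x2=(1.9104) x3=(-0.3174)
step 3: x0=(1.2771) x1=(-1.2166) x2=(1.9045) x3=(-0.3106)
step 4: x0=(1.2754) x1=(-1.2237) x2=(1.8978) x3=(-0.3036)
step 5: x0=(1.2751) x1=(-1.2315) x2=(1.8904) x3=(-0.2963)
step 6: x0=(1.2762) x1=(-1.2401) x2=(1.8822) x3=(-0.2888)
step 7: x0=(1.2787) x1=(-1.2493) x2=(1.8731) x3=(-0.2810)
step 8: x0=(1.2827) x1=(-1.2592) x2=(1.8633) x3=(-0.2730)
step 9: x0=(1.2882) x1=(-1.2697) x2=(1.8526) x3=(-0.2648)
step 10: x0=(1.2953) x1=(-1.2809) x2=(1.8409) x3=(-0.2563)
step 0 velocities: v0=(-0.4500) v1=(-0.3100) v2=(-0.2900) v3=(0.4300)
step 0: KE=0.3126, PE=-0.3568, E=-0.0442
step 10 velocities: v0=(0.5684) v1=(-0.8178) v2=(-0.8656) v3=(0.6102)
step 10: KE=1.1619, PE=-1.2051, E=-0.0432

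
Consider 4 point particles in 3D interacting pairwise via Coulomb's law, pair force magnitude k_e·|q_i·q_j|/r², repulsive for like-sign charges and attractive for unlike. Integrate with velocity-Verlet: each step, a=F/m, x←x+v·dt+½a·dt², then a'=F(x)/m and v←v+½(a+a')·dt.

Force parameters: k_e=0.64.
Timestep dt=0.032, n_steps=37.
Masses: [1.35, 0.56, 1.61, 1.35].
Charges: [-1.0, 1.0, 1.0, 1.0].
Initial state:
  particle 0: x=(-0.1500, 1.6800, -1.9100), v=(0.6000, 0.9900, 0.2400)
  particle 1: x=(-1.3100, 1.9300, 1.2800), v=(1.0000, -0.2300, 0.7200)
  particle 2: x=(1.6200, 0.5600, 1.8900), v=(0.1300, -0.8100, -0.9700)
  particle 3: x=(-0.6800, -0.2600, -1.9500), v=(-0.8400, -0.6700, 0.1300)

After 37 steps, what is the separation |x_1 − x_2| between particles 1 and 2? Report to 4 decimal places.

3.2167

step 0: x0=(-0.1500, 1.6800, -1.9100) x1=(-1.3100, 1.9300, 1.2800) x2=(1.6200, 0.5600, 1.8900) x3=(-0.6800, -0.2600, -1.9500)
step 1: x0=(-0.1308, 1.7116, -1.9023) x1=(-1.2780, 1.9227, 1.3030) x2=(1.6242, 0.5341, 1.8590) x3=(-0.7069, -0.2814, -1.9459)
step 2: x0=(-0.1117, 1.7431, -1.8945) x1=(-1.2461, 1.9154, 1.3260) x2=(1.6284, 0.5081, 1.8279) x3=(-0.7337, -0.3027, -1.9418)
step 3: x0=(-0.0926, 1.7745, -1.8867) x1=(-1.2143, 1.9083, 1.3489) x2=(1.6326, 0.4822, 1.7969) x3=(-0.7605, -0.3239, -1.9377)
step 4: x0=(-0.0735, 1.8058, -1.8788) x1=(-1.1826, 1.9012, 1.3717) x2=(1.6369, 0.4563, 1.7659) x3=(-0.7873, -0.3451, -1.9337)
step 5: x0=(-0.0544, 1.8370, -1.8709) x1=(-1.1509, 1.8942, 1.3946) x2=(1.6412, 0.4303, 1.7348) x3=(-0.8141, -0.3662, -1.9297)
step 6: x0=(-0.0354, 1.8681, -1.8628) x1=(-1.1194, 1.8874, 1.4173) x2=(1.6456, 0.4044, 1.7038) x3=(-0.8409, -0.3872, -1.9258)
step 7: x0=(-0.0164, 1.8992, -1.8548) x1=(-1.0878, 1.8806, 1.4400) x2=(1.6500, 0.3784, 1.6728) x3=(-0.8676, -0.4081, -1.9219)
step 8: x0=(0.0025, 1.9301, -1.8467) x1=(-1.0564, 1.8739, 1.4627) x2=(1.6544, 0.3524, 1.6418) x3=(-0.8944, -0.4290, -1.9181)
step 9: x0=(0.0215, 1.9609, -1.8385) x1=(-1.0251, 1.8673, 1.4854) x2=(1.6589, 0.3264, 1.6108) x3=(-0.9211, -0.4499, -1.9143)
step 10: x0=(0.0404, 1.9917, -1.8302) x1=(-0.9938, 1.8608, 1.5079) x2=(1.6634, 0.3004, 1.5797) x3=(-0.9478, -0.4707, -1.9105)
step 11: x0=(0.0592, 2.0224, -1.8219) x1=(-0.9626, 1.8544, 1.5305) x2=(1.6680, 0.2744, 1.5487) x3=(-0.9745, -0.4915, -1.9068)
step 12: x0=(0.0781, 2.0530, -1.8135) x1=(-0.9315, 1.8481, 1.5530) x2=(1.6726, 0.2484, 1.5177) x3=(-1.0011, -0.5122, -1.9031)
step 13: x0=(0.0969, 2.0836, -1.8051) x1=(-0.9005, 1.8420, 1.5755) x2=(1.6772, 0.2224, 1.4866) x3=(-1.0278, -0.5329, -1.8995)
step 14: x0=(0.1157, 2.1141, -1.7966) x1=(-0.8695, 1.8359, 1.5980) x2=(1.6819, 0.1964, 1.4556) x3=(-1.0545, -0.5535, -1.8959)
step 15: x0=(0.1345, 2.1445, -1.7881) x1=(-0.8386, 1.8299, 1.6204) x2=(1.6866, 0.1704, 1.4246) x3=(-1.0811, -0.5742, -1.8923)
step 16: x0=(0.1533, 2.1748, -1.7795) x1=(-0.8078, 1.8241, 1.6428) x2=(1.6914, 0.1443, 1.3935) x3=(-1.1078, -0.5947, -1.8888)
step 17: x0=(0.1720, 2.2051, -1.7709) x1=(-0.7771, 1.8184, 1.6652) x2=(1.6962, 0.1183, 1.3624) x3=(-1.1344, -0.6153, -1.8853)
step 18: x0=(0.1907, 2.2353, -1.7621) x1=(-0.7464, 1.8128, 1.6875) x2=(1.7010, 0.0922, 1.3314) x3=(-1.1611, -0.6358, -1.8819)
step 19: x0=(0.2094, 2.2654, -1.7534) x1=(-0.7159, 1.8073, 1.7099) x2=(1.7059, 0.0661, 1.3003) x3=(-1.1877, -0.6564, -1.8785)
step 20: x0=(0.2281, 2.2955, -1.7445) x1=(-0.6854, 1.8020, 1.7322) x2=(1.7108, 0.0401, 1.2692) x3=(-1.2144, -0.6768, -1.8751)
step 21: x0=(0.2468, 2.3256, -1.7357) x1=(-0.6549, 1.7967, 1.7545) x2=(1.7158, 0.0140, 1.2381) x3=(-1.2410, -0.6973, -1.8718)
step 22: x0=(0.2654, 2.3555, -1.7267) x1=(-0.6246, 1.7916, 1.7768) x2=(1.7208, -0.0121, 1.2070) x3=(-1.2677, -0.7177, -1.8685)
step 23: x0=(0.2840, 2.3854, -1.7177) x1=(-0.5943, 1.7866, 1.7990) x2=(1.7258, -0.0382, 1.1759) x3=(-1.2943, -0.7382, -1.8652)
step 24: x0=(0.3026, 2.4153, -1.7087) x1=(-0.5641, 1.7817, 1.8213) x2=(1.7309, -0.0643, 1.1448) x3=(-1.3210, -0.7586, -1.8620)
step 25: x0=(0.3212, 2.4450, -1.6996) x1=(-0.5339, 1.7770, 1.8435) x2=(1.7360, -0.0905, 1.1136) x3=(-1.3477, -0.7790, -1.8588)
step 26: x0=(0.3398, 2.4748, -1.6904) x1=(-0.5039, 1.7724, 1.8658) x2=(1.7412, -0.1166, 1.0825) x3=(-1.3743, -0.7993, -1.8557)
step 27: x0=(0.3584, 2.5044, -1.6812) x1=(-0.4738, 1.7679, 1.8880) x2=(1.7464, -0.1427, 1.0513) x3=(-1.4010, -0.8197, -1.8525)
step 28: x0=(0.3769, 2.5341, -1.6720) x1=(-0.4439, 1.7635, 1.9103) x2=(1.7517, -0.1689, 1.0202) x3=(-1.4277, -0.8400, -1.8495)
step 29: x0=(0.3955, 2.5636, -1.6627) x1=(-0.4140, 1.7593, 1.9325) x2=(1.7569, -0.1950, 0.9890) x3=(-1.4544, -0.8604, -1.8464)
step 30: x0=(0.4140, 2.5931, -1.6533) x1=(-0.3842, 1.7552, 1.9548) x2=(1.7623, -0.2212, 0.9577) x3=(-1.4811, -0.8807, -1.8434)
step 31: x0=(0.4325, 2.6226, -1.6439) x1=(-0.3544, 1.7512, 1.9770) x2=(1.7676, -0.2474, 0.9265) x3=(-1.5078, -0.9010, -1.8404)
step 32: x0=(0.4510, 2.6520, -1.6345) x1=(-0.3247, 1.7473, 1.9993) x2=(1.7730, -0.2735, 0.8953) x3=(-1.5345, -0.9213, -1.8375)
step 33: x0=(0.4695, 2.6813, -1.6250) x1=(-0.2950, 1.7436, 2.0215) x2=(1.7784, -0.2997, 0.8640) x3=(-1.5612, -0.9416, -1.8345)
step 34: x0=(0.4880, 2.7106, -1.6154) x1=(-0.2654, 1.7400, 2.0438) x2=(1.7839, -0.3259, 0.8327) x3=(-1.5880, -0.9619, -1.8317)
step 35: x0=(0.5065, 2.7398, -1.6058) x1=(-0.2358, 1.7365, 2.0661) x2=(1.7894, -0.3521, 0.8015) x3=(-1.6147, -0.9822, -1.8288)
step 36: x0=(0.5250, 2.7690, -1.5962) x1=(-0.2063, 1.7331, 2.0884) x2=(1.7950, -0.3783, 0.7701) x3=(-1.6415, -1.0024, -1.8260)
step 37: x0=(0.5434, 2.7981, -1.5865) x1=(-0.1768, 1.7299, 2.1107) x2=(1.8005, -0.4045, 0.7388) x3=(-1.6682, -1.0227, -1.8232)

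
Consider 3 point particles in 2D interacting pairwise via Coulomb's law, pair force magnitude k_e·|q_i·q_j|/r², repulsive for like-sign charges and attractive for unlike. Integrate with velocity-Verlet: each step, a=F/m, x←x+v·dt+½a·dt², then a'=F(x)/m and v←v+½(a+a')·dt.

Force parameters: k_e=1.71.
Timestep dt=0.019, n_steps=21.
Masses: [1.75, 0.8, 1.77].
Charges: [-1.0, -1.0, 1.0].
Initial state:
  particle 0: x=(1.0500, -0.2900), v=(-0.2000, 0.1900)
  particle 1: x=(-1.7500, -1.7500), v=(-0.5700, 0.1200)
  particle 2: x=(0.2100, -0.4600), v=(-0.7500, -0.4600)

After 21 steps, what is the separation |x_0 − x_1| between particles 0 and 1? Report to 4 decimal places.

step 0: x0=(1.0500, -0.2900) x1=(-1.7500, -1.7500) x2=(0.2100, -0.4600)
step 1: x0=(1.0460, -0.2864) x1=(-1.7608, -1.7477) x2=(0.1960, -0.4687)
step 2: x0=(1.0415, -0.2829) x1=(-1.7716, -1.7454) x2=(0.1823, -0.4774)
step 3: x0=(1.0367, -0.2795) x1=(-1.7823, -1.7430) x2=(0.1690, -0.4859)
step 4: x0=(1.0314, -0.2762) x1=(-1.7929, -1.7405) x2=(0.1562, -0.4945)
step 5: x0=(1.0258, -0.2730) x1=(-1.8035, -1.7381) x2=(0.1436, -0.5029)
step 6: x0=(1.0197, -0.2698) x1=(-1.8141, -1.7356) x2=(0.1315, -0.5113)
step 7: x0=(1.0133, -0.2668) x1=(-1.8245, -1.7330) x2=(0.1196, -0.5196)
step 8: x0=(1.0066, -0.2639) x1=(-1.8350, -1.7304) x2=(0.1081, -0.5278)
step 9: x0=(0.9995, -0.2610) x1=(-1.8453, -1.7278) x2=(0.0969, -0.5360)
step 10: x0=(0.9920, -0.2583) x1=(-1.8557, -1.7251) x2=(0.0861, -0.5441)
step 11: x0=(0.9842, -0.2556) x1=(-1.8659, -1.7224) x2=(0.0755, -0.5520)
step 12: x0=(0.9761, -0.2531) x1=(-1.8761, -1.7196) x2=(0.0653, -0.5600)
step 13: x0=(0.9676, -0.2506) x1=(-1.8862, -1.7168) x2=(0.0553, -0.5678)
step 14: x0=(0.9588, -0.2483) x1=(-1.8963, -1.7139) x2=(0.0457, -0.5755)
step 15: x0=(0.9497, -0.2461) x1=(-1.9063, -1.7110) x2=(0.0363, -0.5832)
step 16: x0=(0.9402, -0.2440) x1=(-1.9162, -1.7081) x2=(0.0272, -0.5907)
step 17: x0=(0.9305, -0.2420) x1=(-1.9261, -1.7051) x2=(0.0184, -0.5982)
step 18: x0=(0.9204, -0.2401) x1=(-1.9359, -1.7021) x2=(0.0099, -0.6055)
step 19: x0=(0.9100, -0.2383) x1=(-1.9456, -1.6990) x2=(0.0017, -0.6128)
step 20: x0=(0.8993, -0.2367) x1=(-1.9553, -1.6959) x2=(-0.0063, -0.6200)
step 21: x0=(0.8883, -0.2352) x1=(-1.9649, -1.6927) x2=(-0.0140, -0.6270)

3.2039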